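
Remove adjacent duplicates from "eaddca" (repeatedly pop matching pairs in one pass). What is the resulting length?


Input: eaddca
Stack-based adjacent duplicate removal:
  Read 'e': push. Stack: e
  Read 'a': push. Stack: ea
  Read 'd': push. Stack: ead
  Read 'd': matches stack top 'd' => pop. Stack: ea
  Read 'c': push. Stack: eac
  Read 'a': push. Stack: eaca
Final stack: "eaca" (length 4)

4


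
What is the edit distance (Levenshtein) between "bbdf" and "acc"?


Computing edit distance: "bbdf" -> "acc"
DP table:
           a    c    c
      0    1    2    3
  b   1    1    2    3
  b   2    2    2    3
  d   3    3    3    3
  f   4    4    4    4
Edit distance = dp[4][3] = 4

4


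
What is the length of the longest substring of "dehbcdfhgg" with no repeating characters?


Input: "dehbcdfhgg"
Sliding window (track last position of each char):
  Position 0 ('d'): window [0,0] length 1 -- new best
  Position 1 ('e'): window [0,1] length 2 -- new best
  Position 2 ('h'): window [0,2] length 3 -- new best
  Position 3 ('b'): window [0,3] length 4 -- new best
  Position 4 ('c'): window [0,4] length 5 -- new best
  Position 5 ('d'): repeat (last at 0), move window start to 1
  Position 5 ('d'): window [1,5] length 5
  Position 6 ('f'): window [1,6] length 6 -- new best
  Position 7 ('h'): repeat (last at 2), move window start to 3
  Position 7 ('h'): window [3,7] length 5
  Position 8 ('g'): window [3,8] length 6
  Position 9 ('g'): repeat (last at 8), move window start to 9
  Position 9 ('g'): window [9,9] length 1
Longest substring with no repeats: "ehbcdf" with length 6

6


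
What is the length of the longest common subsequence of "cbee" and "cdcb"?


LCS of "cbee" and "cdcb"
DP table:
           c    d    c    b
      0    0    0    0    0
  c   0    1    1    1    1
  b   0    1    1    1    2
  e   0    1    1    1    2
  e   0    1    1    1    2
LCS length = dp[4][4] = 2

2


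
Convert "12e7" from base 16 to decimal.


Input: "12e7" in base 16
Positional expansion:
  Digit '1' (value 1) x 16^3 = 4096
  Digit '2' (value 2) x 16^2 = 512
  Digit 'e' (value 14) x 16^1 = 224
  Digit '7' (value 7) x 16^0 = 7
Sum = 4839

4839


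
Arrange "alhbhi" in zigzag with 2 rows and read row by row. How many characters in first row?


Zigzag "alhbhi" into 2 rows:
Placing characters:
  'a' => row 0
  'l' => row 1
  'h' => row 0
  'b' => row 1
  'h' => row 0
  'i' => row 1
Rows:
  Row 0: "ahh"
  Row 1: "lbi"
First row length: 3

3


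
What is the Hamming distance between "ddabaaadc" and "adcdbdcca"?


Comparing "ddabaaadc" and "adcdbdcca" position by position:
  Position 0: 'd' vs 'a' => differ
  Position 1: 'd' vs 'd' => same
  Position 2: 'a' vs 'c' => differ
  Position 3: 'b' vs 'd' => differ
  Position 4: 'a' vs 'b' => differ
  Position 5: 'a' vs 'd' => differ
  Position 6: 'a' vs 'c' => differ
  Position 7: 'd' vs 'c' => differ
  Position 8: 'c' vs 'a' => differ
Total differences (Hamming distance): 8

8


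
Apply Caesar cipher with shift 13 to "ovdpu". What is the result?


Caesar cipher: shift "ovdpu" by 13
  'o' (pos 14) + 13 = pos 1 = 'b'
  'v' (pos 21) + 13 = pos 8 = 'i'
  'd' (pos 3) + 13 = pos 16 = 'q'
  'p' (pos 15) + 13 = pos 2 = 'c'
  'u' (pos 20) + 13 = pos 7 = 'h'
Result: biqch

biqch


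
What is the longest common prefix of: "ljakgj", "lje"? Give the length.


Words: ljakgj, lje
  Position 0: all 'l' => match
  Position 1: all 'j' => match
  Position 2: ('a', 'e') => mismatch, stop
LCP = "lj" (length 2)

2


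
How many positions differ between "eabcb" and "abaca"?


Comparing "eabcb" and "abaca" position by position:
  Position 0: 'e' vs 'a' => DIFFER
  Position 1: 'a' vs 'b' => DIFFER
  Position 2: 'b' vs 'a' => DIFFER
  Position 3: 'c' vs 'c' => same
  Position 4: 'b' vs 'a' => DIFFER
Positions that differ: 4

4


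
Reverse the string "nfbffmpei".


Input: nfbffmpei
Reading characters right to left:
  Position 8: 'i'
  Position 7: 'e'
  Position 6: 'p'
  Position 5: 'm'
  Position 4: 'f'
  Position 3: 'f'
  Position 2: 'b'
  Position 1: 'f'
  Position 0: 'n'
Reversed: iepmffbfn

iepmffbfn


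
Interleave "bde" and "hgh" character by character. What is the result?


Interleaving "bde" and "hgh":
  Position 0: 'b' from first, 'h' from second => "bh"
  Position 1: 'd' from first, 'g' from second => "dg"
  Position 2: 'e' from first, 'h' from second => "eh"
Result: bhdgeh

bhdgeh


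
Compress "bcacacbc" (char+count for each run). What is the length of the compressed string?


Input: bcacacbc
Runs:
  'b' x 1 => "b1"
  'c' x 1 => "c1"
  'a' x 1 => "a1"
  'c' x 1 => "c1"
  'a' x 1 => "a1"
  'c' x 1 => "c1"
  'b' x 1 => "b1"
  'c' x 1 => "c1"
Compressed: "b1c1a1c1a1c1b1c1"
Compressed length: 16

16


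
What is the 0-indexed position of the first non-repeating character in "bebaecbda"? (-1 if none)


Input: bebaecbda
Character frequencies:
  'a': 2
  'b': 3
  'c': 1
  'd': 1
  'e': 2
Scanning left to right for freq == 1:
  Position 0 ('b'): freq=3, skip
  Position 1 ('e'): freq=2, skip
  Position 2 ('b'): freq=3, skip
  Position 3 ('a'): freq=2, skip
  Position 4 ('e'): freq=2, skip
  Position 5 ('c'): unique! => answer = 5

5


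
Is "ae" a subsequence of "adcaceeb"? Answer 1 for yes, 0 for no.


Check if "ae" is a subsequence of "adcaceeb"
Greedy scan:
  Position 0 ('a'): matches sub[0] = 'a'
  Position 1 ('d'): no match needed
  Position 2 ('c'): no match needed
  Position 3 ('a'): no match needed
  Position 4 ('c'): no match needed
  Position 5 ('e'): matches sub[1] = 'e'
  Position 6 ('e'): no match needed
  Position 7 ('b'): no match needed
All 2 characters matched => is a subsequence

1


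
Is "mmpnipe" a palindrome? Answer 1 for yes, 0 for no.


Input: mmpnipe
Reversed: epinpmm
  Compare pos 0 ('m') with pos 6 ('e'): MISMATCH
  Compare pos 1 ('m') with pos 5 ('p'): MISMATCH
  Compare pos 2 ('p') with pos 4 ('i'): MISMATCH
Result: not a palindrome

0


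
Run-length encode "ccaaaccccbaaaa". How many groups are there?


Input: ccaaaccccbaaaa
Scanning for consecutive runs:
  Group 1: 'c' x 2 (positions 0-1)
  Group 2: 'a' x 3 (positions 2-4)
  Group 3: 'c' x 4 (positions 5-8)
  Group 4: 'b' x 1 (positions 9-9)
  Group 5: 'a' x 4 (positions 10-13)
Total groups: 5

5


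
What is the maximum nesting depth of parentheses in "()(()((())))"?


Input: "()(()((())))"
Tracking depth:
  Position 0 '(': depth becomes 1
  Position 1 ')': depth becomes 0
  Position 2 '(': depth becomes 1
  Position 3 '(': depth becomes 2
  Position 4 ')': depth becomes 1
  Position 5 '(': depth becomes 2
  Position 6 '(': depth becomes 3
  Position 7 '(': depth becomes 4
  Position 8 ')': depth becomes 3
  Position 9 ')': depth becomes 2
  Position 10 ')': depth becomes 1
  Position 11 ')': depth becomes 0
Maximum depth reached: 4

4


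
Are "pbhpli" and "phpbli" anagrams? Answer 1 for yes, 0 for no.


Strings: "pbhpli", "phpbli"
Sorted first:  bhilpp
Sorted second: bhilpp
Sorted forms match => anagrams

1


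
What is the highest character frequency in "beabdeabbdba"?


Input: beabdeabbdba
Character counts:
  'a': 3
  'b': 5
  'd': 2
  'e': 2
Maximum frequency: 5

5


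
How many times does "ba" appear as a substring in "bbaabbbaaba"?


Searching for "ba" in "bbaabbbaaba"
Scanning each position:
  Position 0: "bb" => no
  Position 1: "ba" => MATCH
  Position 2: "aa" => no
  Position 3: "ab" => no
  Position 4: "bb" => no
  Position 5: "bb" => no
  Position 6: "ba" => MATCH
  Position 7: "aa" => no
  Position 8: "ab" => no
  Position 9: "ba" => MATCH
Total occurrences: 3

3


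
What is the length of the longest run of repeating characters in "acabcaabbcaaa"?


Input: "acabcaabbcaaa"
Scanning for longest run:
  Position 1 ('c'): new char, reset run to 1
  Position 2 ('a'): new char, reset run to 1
  Position 3 ('b'): new char, reset run to 1
  Position 4 ('c'): new char, reset run to 1
  Position 5 ('a'): new char, reset run to 1
  Position 6 ('a'): continues run of 'a', length=2
  Position 7 ('b'): new char, reset run to 1
  Position 8 ('b'): continues run of 'b', length=2
  Position 9 ('c'): new char, reset run to 1
  Position 10 ('a'): new char, reset run to 1
  Position 11 ('a'): continues run of 'a', length=2
  Position 12 ('a'): continues run of 'a', length=3
Longest run: 'a' with length 3

3


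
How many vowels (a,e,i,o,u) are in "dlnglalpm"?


Input: dlnglalpm
Checking each character:
  'd' at position 0: consonant
  'l' at position 1: consonant
  'n' at position 2: consonant
  'g' at position 3: consonant
  'l' at position 4: consonant
  'a' at position 5: vowel (running total: 1)
  'l' at position 6: consonant
  'p' at position 7: consonant
  'm' at position 8: consonant
Total vowels: 1

1


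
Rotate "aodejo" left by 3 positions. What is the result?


Input: "aodejo", rotate left by 3
First 3 characters: "aod"
Remaining characters: "ejo"
Concatenate remaining + first: "ejo" + "aod" = "ejoaod"

ejoaod


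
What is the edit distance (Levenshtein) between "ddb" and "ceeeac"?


Computing edit distance: "ddb" -> "ceeeac"
DP table:
           c    e    e    e    a    c
      0    1    2    3    4    5    6
  d   1    1    2    3    4    5    6
  d   2    2    2    3    4    5    6
  b   3    3    3    3    4    5    6
Edit distance = dp[3][6] = 6

6


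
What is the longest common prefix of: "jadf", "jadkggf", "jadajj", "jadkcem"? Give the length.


Words: jadf, jadkggf, jadajj, jadkcem
  Position 0: all 'j' => match
  Position 1: all 'a' => match
  Position 2: all 'd' => match
  Position 3: ('f', 'k', 'a', 'k') => mismatch, stop
LCP = "jad" (length 3)

3


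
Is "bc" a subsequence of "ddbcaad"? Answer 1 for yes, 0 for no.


Check if "bc" is a subsequence of "ddbcaad"
Greedy scan:
  Position 0 ('d'): no match needed
  Position 1 ('d'): no match needed
  Position 2 ('b'): matches sub[0] = 'b'
  Position 3 ('c'): matches sub[1] = 'c'
  Position 4 ('a'): no match needed
  Position 5 ('a'): no match needed
  Position 6 ('d'): no match needed
All 2 characters matched => is a subsequence

1


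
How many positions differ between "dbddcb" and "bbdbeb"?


Comparing "dbddcb" and "bbdbeb" position by position:
  Position 0: 'd' vs 'b' => DIFFER
  Position 1: 'b' vs 'b' => same
  Position 2: 'd' vs 'd' => same
  Position 3: 'd' vs 'b' => DIFFER
  Position 4: 'c' vs 'e' => DIFFER
  Position 5: 'b' vs 'b' => same
Positions that differ: 3

3


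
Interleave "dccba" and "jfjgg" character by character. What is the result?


Interleaving "dccba" and "jfjgg":
  Position 0: 'd' from first, 'j' from second => "dj"
  Position 1: 'c' from first, 'f' from second => "cf"
  Position 2: 'c' from first, 'j' from second => "cj"
  Position 3: 'b' from first, 'g' from second => "bg"
  Position 4: 'a' from first, 'g' from second => "ag"
Result: djcfcjbgag

djcfcjbgag


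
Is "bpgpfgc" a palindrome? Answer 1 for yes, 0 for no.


Input: bpgpfgc
Reversed: cgfpgpb
  Compare pos 0 ('b') with pos 6 ('c'): MISMATCH
  Compare pos 1 ('p') with pos 5 ('g'): MISMATCH
  Compare pos 2 ('g') with pos 4 ('f'): MISMATCH
Result: not a palindrome

0


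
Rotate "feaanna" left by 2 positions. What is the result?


Input: "feaanna", rotate left by 2
First 2 characters: "fe"
Remaining characters: "aanna"
Concatenate remaining + first: "aanna" + "fe" = "aannafe"

aannafe


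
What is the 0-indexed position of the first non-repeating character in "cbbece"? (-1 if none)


Input: cbbece
Character frequencies:
  'b': 2
  'c': 2
  'e': 2
Scanning left to right for freq == 1:
  Position 0 ('c'): freq=2, skip
  Position 1 ('b'): freq=2, skip
  Position 2 ('b'): freq=2, skip
  Position 3 ('e'): freq=2, skip
  Position 4 ('c'): freq=2, skip
  Position 5 ('e'): freq=2, skip
  No unique character found => answer = -1

-1


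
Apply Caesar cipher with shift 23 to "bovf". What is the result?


Caesar cipher: shift "bovf" by 23
  'b' (pos 1) + 23 = pos 24 = 'y'
  'o' (pos 14) + 23 = pos 11 = 'l'
  'v' (pos 21) + 23 = pos 18 = 's'
  'f' (pos 5) + 23 = pos 2 = 'c'
Result: ylsc

ylsc


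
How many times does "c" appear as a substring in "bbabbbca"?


Searching for "c" in "bbabbbca"
Scanning each position:
  Position 0: "b" => no
  Position 1: "b" => no
  Position 2: "a" => no
  Position 3: "b" => no
  Position 4: "b" => no
  Position 5: "b" => no
  Position 6: "c" => MATCH
  Position 7: "a" => no
Total occurrences: 1

1


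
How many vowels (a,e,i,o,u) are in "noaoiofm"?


Input: noaoiofm
Checking each character:
  'n' at position 0: consonant
  'o' at position 1: vowel (running total: 1)
  'a' at position 2: vowel (running total: 2)
  'o' at position 3: vowel (running total: 3)
  'i' at position 4: vowel (running total: 4)
  'o' at position 5: vowel (running total: 5)
  'f' at position 6: consonant
  'm' at position 7: consonant
Total vowels: 5

5


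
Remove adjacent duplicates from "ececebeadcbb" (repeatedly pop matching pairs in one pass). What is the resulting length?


Input: ececebeadcbb
Stack-based adjacent duplicate removal:
  Read 'e': push. Stack: e
  Read 'c': push. Stack: ec
  Read 'e': push. Stack: ece
  Read 'c': push. Stack: ecec
  Read 'e': push. Stack: ecece
  Read 'b': push. Stack: ececeb
  Read 'e': push. Stack: ececebe
  Read 'a': push. Stack: ececebea
  Read 'd': push. Stack: ececebead
  Read 'c': push. Stack: ececebeadc
  Read 'b': push. Stack: ececebeadcb
  Read 'b': matches stack top 'b' => pop. Stack: ececebeadc
Final stack: "ececebeadc" (length 10)

10


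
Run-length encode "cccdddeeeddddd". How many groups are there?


Input: cccdddeeeddddd
Scanning for consecutive runs:
  Group 1: 'c' x 3 (positions 0-2)
  Group 2: 'd' x 3 (positions 3-5)
  Group 3: 'e' x 3 (positions 6-8)
  Group 4: 'd' x 5 (positions 9-13)
Total groups: 4

4


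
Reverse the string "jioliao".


Input: jioliao
Reading characters right to left:
  Position 6: 'o'
  Position 5: 'a'
  Position 4: 'i'
  Position 3: 'l'
  Position 2: 'o'
  Position 1: 'i'
  Position 0: 'j'
Reversed: oailoij

oailoij


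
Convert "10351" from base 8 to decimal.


Input: "10351" in base 8
Positional expansion:
  Digit '1' (value 1) x 8^4 = 4096
  Digit '0' (value 0) x 8^3 = 0
  Digit '3' (value 3) x 8^2 = 192
  Digit '5' (value 5) x 8^1 = 40
  Digit '1' (value 1) x 8^0 = 1
Sum = 4329

4329


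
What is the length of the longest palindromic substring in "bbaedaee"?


Input: "bbaedaee"
Checking substrings for palindromes:
  [0:2] "bb" (len 2) => palindrome
  [6:8] "ee" (len 2) => palindrome
Longest palindromic substring: "bb" with length 2

2


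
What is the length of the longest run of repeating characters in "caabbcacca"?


Input: "caabbcacca"
Scanning for longest run:
  Position 1 ('a'): new char, reset run to 1
  Position 2 ('a'): continues run of 'a', length=2
  Position 3 ('b'): new char, reset run to 1
  Position 4 ('b'): continues run of 'b', length=2
  Position 5 ('c'): new char, reset run to 1
  Position 6 ('a'): new char, reset run to 1
  Position 7 ('c'): new char, reset run to 1
  Position 8 ('c'): continues run of 'c', length=2
  Position 9 ('a'): new char, reset run to 1
Longest run: 'a' with length 2

2


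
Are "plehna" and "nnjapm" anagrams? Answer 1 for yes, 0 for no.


Strings: "plehna", "nnjapm"
Sorted first:  aehlnp
Sorted second: ajmnnp
Differ at position 1: 'e' vs 'j' => not anagrams

0


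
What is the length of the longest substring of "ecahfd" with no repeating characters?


Input: "ecahfd"
Sliding window (track last position of each char):
  Position 0 ('e'): window [0,0] length 1 -- new best
  Position 1 ('c'): window [0,1] length 2 -- new best
  Position 2 ('a'): window [0,2] length 3 -- new best
  Position 3 ('h'): window [0,3] length 4 -- new best
  Position 4 ('f'): window [0,4] length 5 -- new best
  Position 5 ('d'): window [0,5] length 6 -- new best
Longest substring with no repeats: "ecahfd" with length 6

6


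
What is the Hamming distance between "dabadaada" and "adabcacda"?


Comparing "dabadaada" and "adabcacda" position by position:
  Position 0: 'd' vs 'a' => differ
  Position 1: 'a' vs 'd' => differ
  Position 2: 'b' vs 'a' => differ
  Position 3: 'a' vs 'b' => differ
  Position 4: 'd' vs 'c' => differ
  Position 5: 'a' vs 'a' => same
  Position 6: 'a' vs 'c' => differ
  Position 7: 'd' vs 'd' => same
  Position 8: 'a' vs 'a' => same
Total differences (Hamming distance): 6

6


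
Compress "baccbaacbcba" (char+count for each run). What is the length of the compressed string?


Input: baccbaacbcba
Runs:
  'b' x 1 => "b1"
  'a' x 1 => "a1"
  'c' x 2 => "c2"
  'b' x 1 => "b1"
  'a' x 2 => "a2"
  'c' x 1 => "c1"
  'b' x 1 => "b1"
  'c' x 1 => "c1"
  'b' x 1 => "b1"
  'a' x 1 => "a1"
Compressed: "b1a1c2b1a2c1b1c1b1a1"
Compressed length: 20

20


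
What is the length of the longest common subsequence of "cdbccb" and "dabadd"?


LCS of "cdbccb" and "dabadd"
DP table:
           d    a    b    a    d    d
      0    0    0    0    0    0    0
  c   0    0    0    0    0    0    0
  d   0    1    1    1    1    1    1
  b   0    1    1    2    2    2    2
  c   0    1    1    2    2    2    2
  c   0    1    1    2    2    2    2
  b   0    1    1    2    2    2    2
LCS length = dp[6][6] = 2

2


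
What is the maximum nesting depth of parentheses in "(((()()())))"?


Input: "(((()()())))"
Tracking depth:
  Position 0 '(': depth becomes 1
  Position 1 '(': depth becomes 2
  Position 2 '(': depth becomes 3
  Position 3 '(': depth becomes 4
  Position 4 ')': depth becomes 3
  Position 5 '(': depth becomes 4
  Position 6 ')': depth becomes 3
  Position 7 '(': depth becomes 4
  Position 8 ')': depth becomes 3
  Position 9 ')': depth becomes 2
  Position 10 ')': depth becomes 1
  Position 11 ')': depth becomes 0
Maximum depth reached: 4

4


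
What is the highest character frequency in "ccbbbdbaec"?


Input: ccbbbdbaec
Character counts:
  'a': 1
  'b': 4
  'c': 3
  'd': 1
  'e': 1
Maximum frequency: 4

4


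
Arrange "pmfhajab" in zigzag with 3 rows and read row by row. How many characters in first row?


Zigzag "pmfhajab" into 3 rows:
Placing characters:
  'p' => row 0
  'm' => row 1
  'f' => row 2
  'h' => row 1
  'a' => row 0
  'j' => row 1
  'a' => row 2
  'b' => row 1
Rows:
  Row 0: "pa"
  Row 1: "mhjb"
  Row 2: "fa"
First row length: 2

2


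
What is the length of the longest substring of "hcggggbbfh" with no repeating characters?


Input: "hcggggbbfh"
Sliding window (track last position of each char):
  Position 0 ('h'): window [0,0] length 1 -- new best
  Position 1 ('c'): window [0,1] length 2 -- new best
  Position 2 ('g'): window [0,2] length 3 -- new best
  Position 3 ('g'): repeat (last at 2), move window start to 3
  Position 3 ('g'): window [3,3] length 1
  Position 4 ('g'): repeat (last at 3), move window start to 4
  Position 4 ('g'): window [4,4] length 1
  Position 5 ('g'): repeat (last at 4), move window start to 5
  Position 5 ('g'): window [5,5] length 1
  Position 6 ('b'): window [5,6] length 2
  Position 7 ('b'): repeat (last at 6), move window start to 7
  Position 7 ('b'): window [7,7] length 1
  Position 8 ('f'): window [7,8] length 2
  Position 9 ('h'): window [7,9] length 3
Longest substring with no repeats: "hcg" with length 3

3


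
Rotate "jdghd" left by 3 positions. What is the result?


Input: "jdghd", rotate left by 3
First 3 characters: "jdg"
Remaining characters: "hd"
Concatenate remaining + first: "hd" + "jdg" = "hdjdg"

hdjdg


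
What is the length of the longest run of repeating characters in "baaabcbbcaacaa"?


Input: "baaabcbbcaacaa"
Scanning for longest run:
  Position 1 ('a'): new char, reset run to 1
  Position 2 ('a'): continues run of 'a', length=2
  Position 3 ('a'): continues run of 'a', length=3
  Position 4 ('b'): new char, reset run to 1
  Position 5 ('c'): new char, reset run to 1
  Position 6 ('b'): new char, reset run to 1
  Position 7 ('b'): continues run of 'b', length=2
  Position 8 ('c'): new char, reset run to 1
  Position 9 ('a'): new char, reset run to 1
  Position 10 ('a'): continues run of 'a', length=2
  Position 11 ('c'): new char, reset run to 1
  Position 12 ('a'): new char, reset run to 1
  Position 13 ('a'): continues run of 'a', length=2
Longest run: 'a' with length 3

3


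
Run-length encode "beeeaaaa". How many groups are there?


Input: beeeaaaa
Scanning for consecutive runs:
  Group 1: 'b' x 1 (positions 0-0)
  Group 2: 'e' x 3 (positions 1-3)
  Group 3: 'a' x 4 (positions 4-7)
Total groups: 3

3


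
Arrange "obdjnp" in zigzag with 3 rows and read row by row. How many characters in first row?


Zigzag "obdjnp" into 3 rows:
Placing characters:
  'o' => row 0
  'b' => row 1
  'd' => row 2
  'j' => row 1
  'n' => row 0
  'p' => row 1
Rows:
  Row 0: "on"
  Row 1: "bjp"
  Row 2: "d"
First row length: 2

2


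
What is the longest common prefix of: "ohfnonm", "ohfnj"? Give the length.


Words: ohfnonm, ohfnj
  Position 0: all 'o' => match
  Position 1: all 'h' => match
  Position 2: all 'f' => match
  Position 3: all 'n' => match
  Position 4: ('o', 'j') => mismatch, stop
LCP = "ohfn" (length 4)

4


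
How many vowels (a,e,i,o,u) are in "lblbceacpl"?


Input: lblbceacpl
Checking each character:
  'l' at position 0: consonant
  'b' at position 1: consonant
  'l' at position 2: consonant
  'b' at position 3: consonant
  'c' at position 4: consonant
  'e' at position 5: vowel (running total: 1)
  'a' at position 6: vowel (running total: 2)
  'c' at position 7: consonant
  'p' at position 8: consonant
  'l' at position 9: consonant
Total vowels: 2

2


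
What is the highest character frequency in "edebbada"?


Input: edebbada
Character counts:
  'a': 2
  'b': 2
  'd': 2
  'e': 2
Maximum frequency: 2

2


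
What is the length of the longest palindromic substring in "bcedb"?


Input: "bcedb"
Checking substrings for palindromes:
  No multi-char palindromic substrings found
Longest palindromic substring: "b" with length 1

1


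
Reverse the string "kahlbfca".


Input: kahlbfca
Reading characters right to left:
  Position 7: 'a'
  Position 6: 'c'
  Position 5: 'f'
  Position 4: 'b'
  Position 3: 'l'
  Position 2: 'h'
  Position 1: 'a'
  Position 0: 'k'
Reversed: acfblhak

acfblhak


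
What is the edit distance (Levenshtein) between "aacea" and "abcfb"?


Computing edit distance: "aacea" -> "abcfb"
DP table:
           a    b    c    f    b
      0    1    2    3    4    5
  a   1    0    1    2    3    4
  a   2    1    1    2    3    4
  c   3    2    2    1    2    3
  e   4    3    3    2    2    3
  a   5    4    4    3    3    3
Edit distance = dp[5][5] = 3

3


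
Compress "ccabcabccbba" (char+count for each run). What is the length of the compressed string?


Input: ccabcabccbba
Runs:
  'c' x 2 => "c2"
  'a' x 1 => "a1"
  'b' x 1 => "b1"
  'c' x 1 => "c1"
  'a' x 1 => "a1"
  'b' x 1 => "b1"
  'c' x 2 => "c2"
  'b' x 2 => "b2"
  'a' x 1 => "a1"
Compressed: "c2a1b1c1a1b1c2b2a1"
Compressed length: 18

18


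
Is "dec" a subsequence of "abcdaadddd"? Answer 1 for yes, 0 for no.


Check if "dec" is a subsequence of "abcdaadddd"
Greedy scan:
  Position 0 ('a'): no match needed
  Position 1 ('b'): no match needed
  Position 2 ('c'): no match needed
  Position 3 ('d'): matches sub[0] = 'd'
  Position 4 ('a'): no match needed
  Position 5 ('a'): no match needed
  Position 6 ('d'): no match needed
  Position 7 ('d'): no match needed
  Position 8 ('d'): no match needed
  Position 9 ('d'): no match needed
Only matched 1/3 characters => not a subsequence

0


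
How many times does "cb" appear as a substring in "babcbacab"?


Searching for "cb" in "babcbacab"
Scanning each position:
  Position 0: "ba" => no
  Position 1: "ab" => no
  Position 2: "bc" => no
  Position 3: "cb" => MATCH
  Position 4: "ba" => no
  Position 5: "ac" => no
  Position 6: "ca" => no
  Position 7: "ab" => no
Total occurrences: 1

1


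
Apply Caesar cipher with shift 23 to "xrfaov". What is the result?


Caesar cipher: shift "xrfaov" by 23
  'x' (pos 23) + 23 = pos 20 = 'u'
  'r' (pos 17) + 23 = pos 14 = 'o'
  'f' (pos 5) + 23 = pos 2 = 'c'
  'a' (pos 0) + 23 = pos 23 = 'x'
  'o' (pos 14) + 23 = pos 11 = 'l'
  'v' (pos 21) + 23 = pos 18 = 's'
Result: uocxls

uocxls


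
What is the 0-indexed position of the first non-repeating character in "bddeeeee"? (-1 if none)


Input: bddeeeee
Character frequencies:
  'b': 1
  'd': 2
  'e': 5
Scanning left to right for freq == 1:
  Position 0 ('b'): unique! => answer = 0

0


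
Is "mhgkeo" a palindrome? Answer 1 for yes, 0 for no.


Input: mhgkeo
Reversed: oekghm
  Compare pos 0 ('m') with pos 5 ('o'): MISMATCH
  Compare pos 1 ('h') with pos 4 ('e'): MISMATCH
  Compare pos 2 ('g') with pos 3 ('k'): MISMATCH
Result: not a palindrome

0


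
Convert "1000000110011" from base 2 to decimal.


Input: "1000000110011" in base 2
Positional expansion:
  Digit '1' (value 1) x 2^12 = 4096
  Digit '0' (value 0) x 2^11 = 0
  Digit '0' (value 0) x 2^10 = 0
  Digit '0' (value 0) x 2^9 = 0
  Digit '0' (value 0) x 2^8 = 0
  Digit '0' (value 0) x 2^7 = 0
  Digit '0' (value 0) x 2^6 = 0
  Digit '1' (value 1) x 2^5 = 32
  Digit '1' (value 1) x 2^4 = 16
  Digit '0' (value 0) x 2^3 = 0
  Digit '0' (value 0) x 2^2 = 0
  Digit '1' (value 1) x 2^1 = 2
  Digit '1' (value 1) x 2^0 = 1
Sum = 4147

4147


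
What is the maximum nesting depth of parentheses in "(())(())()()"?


Input: "(())(())()()"
Tracking depth:
  Position 0 '(': depth becomes 1
  Position 1 '(': depth becomes 2
  Position 2 ')': depth becomes 1
  Position 3 ')': depth becomes 0
  Position 4 '(': depth becomes 1
  Position 5 '(': depth becomes 2
  Position 6 ')': depth becomes 1
  Position 7 ')': depth becomes 0
  Position 8 '(': depth becomes 1
  Position 9 ')': depth becomes 0
  Position 10 '(': depth becomes 1
  Position 11 ')': depth becomes 0
Maximum depth reached: 2

2


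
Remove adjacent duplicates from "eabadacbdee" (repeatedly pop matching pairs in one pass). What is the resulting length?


Input: eabadacbdee
Stack-based adjacent duplicate removal:
  Read 'e': push. Stack: e
  Read 'a': push. Stack: ea
  Read 'b': push. Stack: eab
  Read 'a': push. Stack: eaba
  Read 'd': push. Stack: eabad
  Read 'a': push. Stack: eabada
  Read 'c': push. Stack: eabadac
  Read 'b': push. Stack: eabadacb
  Read 'd': push. Stack: eabadacbd
  Read 'e': push. Stack: eabadacbde
  Read 'e': matches stack top 'e' => pop. Stack: eabadacbd
Final stack: "eabadacbd" (length 9)

9


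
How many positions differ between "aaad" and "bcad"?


Comparing "aaad" and "bcad" position by position:
  Position 0: 'a' vs 'b' => DIFFER
  Position 1: 'a' vs 'c' => DIFFER
  Position 2: 'a' vs 'a' => same
  Position 3: 'd' vs 'd' => same
Positions that differ: 2

2


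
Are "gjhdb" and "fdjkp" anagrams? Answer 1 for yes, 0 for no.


Strings: "gjhdb", "fdjkp"
Sorted first:  bdghj
Sorted second: dfjkp
Differ at position 0: 'b' vs 'd' => not anagrams

0


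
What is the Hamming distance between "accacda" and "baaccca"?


Comparing "accacda" and "baaccca" position by position:
  Position 0: 'a' vs 'b' => differ
  Position 1: 'c' vs 'a' => differ
  Position 2: 'c' vs 'a' => differ
  Position 3: 'a' vs 'c' => differ
  Position 4: 'c' vs 'c' => same
  Position 5: 'd' vs 'c' => differ
  Position 6: 'a' vs 'a' => same
Total differences (Hamming distance): 5

5


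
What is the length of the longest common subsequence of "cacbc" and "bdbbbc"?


LCS of "cacbc" and "bdbbbc"
DP table:
           b    d    b    b    b    c
      0    0    0    0    0    0    0
  c   0    0    0    0    0    0    1
  a   0    0    0    0    0    0    1
  c   0    0    0    0    0    0    1
  b   0    1    1    1    1    1    1
  c   0    1    1    1    1    1    2
LCS length = dp[5][6] = 2

2


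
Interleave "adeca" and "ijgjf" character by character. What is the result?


Interleaving "adeca" and "ijgjf":
  Position 0: 'a' from first, 'i' from second => "ai"
  Position 1: 'd' from first, 'j' from second => "dj"
  Position 2: 'e' from first, 'g' from second => "eg"
  Position 3: 'c' from first, 'j' from second => "cj"
  Position 4: 'a' from first, 'f' from second => "af"
Result: aidjegcjaf

aidjegcjaf


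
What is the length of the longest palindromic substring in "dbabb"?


Input: "dbabb"
Checking substrings for palindromes:
  [1:4] "bab" (len 3) => palindrome
  [3:5] "bb" (len 2) => palindrome
Longest palindromic substring: "bab" with length 3

3


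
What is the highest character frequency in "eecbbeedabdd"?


Input: eecbbeedabdd
Character counts:
  'a': 1
  'b': 3
  'c': 1
  'd': 3
  'e': 4
Maximum frequency: 4

4


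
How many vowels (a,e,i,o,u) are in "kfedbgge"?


Input: kfedbgge
Checking each character:
  'k' at position 0: consonant
  'f' at position 1: consonant
  'e' at position 2: vowel (running total: 1)
  'd' at position 3: consonant
  'b' at position 4: consonant
  'g' at position 5: consonant
  'g' at position 6: consonant
  'e' at position 7: vowel (running total: 2)
Total vowels: 2

2


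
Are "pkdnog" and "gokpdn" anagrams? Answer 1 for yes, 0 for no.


Strings: "pkdnog", "gokpdn"
Sorted first:  dgknop
Sorted second: dgknop
Sorted forms match => anagrams

1


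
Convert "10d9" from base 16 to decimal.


Input: "10d9" in base 16
Positional expansion:
  Digit '1' (value 1) x 16^3 = 4096
  Digit '0' (value 0) x 16^2 = 0
  Digit 'd' (value 13) x 16^1 = 208
  Digit '9' (value 9) x 16^0 = 9
Sum = 4313

4313


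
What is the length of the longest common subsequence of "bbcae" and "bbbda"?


LCS of "bbcae" and "bbbda"
DP table:
           b    b    b    d    a
      0    0    0    0    0    0
  b   0    1    1    1    1    1
  b   0    1    2    2    2    2
  c   0    1    2    2    2    2
  a   0    1    2    2    2    3
  e   0    1    2    2    2    3
LCS length = dp[5][5] = 3

3


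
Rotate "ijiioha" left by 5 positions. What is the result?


Input: "ijiioha", rotate left by 5
First 5 characters: "ijiio"
Remaining characters: "ha"
Concatenate remaining + first: "ha" + "ijiio" = "haijiio"

haijiio


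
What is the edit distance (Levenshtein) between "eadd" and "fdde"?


Computing edit distance: "eadd" -> "fdde"
DP table:
           f    d    d    e
      0    1    2    3    4
  e   1    1    2    3    3
  a   2    2    2    3    4
  d   3    3    2    2    3
  d   4    4    3    2    3
Edit distance = dp[4][4] = 3

3


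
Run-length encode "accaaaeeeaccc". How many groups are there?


Input: accaaaeeeaccc
Scanning for consecutive runs:
  Group 1: 'a' x 1 (positions 0-0)
  Group 2: 'c' x 2 (positions 1-2)
  Group 3: 'a' x 3 (positions 3-5)
  Group 4: 'e' x 3 (positions 6-8)
  Group 5: 'a' x 1 (positions 9-9)
  Group 6: 'c' x 3 (positions 10-12)
Total groups: 6

6


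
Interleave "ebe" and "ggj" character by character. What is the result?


Interleaving "ebe" and "ggj":
  Position 0: 'e' from first, 'g' from second => "eg"
  Position 1: 'b' from first, 'g' from second => "bg"
  Position 2: 'e' from first, 'j' from second => "ej"
Result: egbgej

egbgej


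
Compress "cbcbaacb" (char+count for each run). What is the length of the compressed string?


Input: cbcbaacb
Runs:
  'c' x 1 => "c1"
  'b' x 1 => "b1"
  'c' x 1 => "c1"
  'b' x 1 => "b1"
  'a' x 2 => "a2"
  'c' x 1 => "c1"
  'b' x 1 => "b1"
Compressed: "c1b1c1b1a2c1b1"
Compressed length: 14

14


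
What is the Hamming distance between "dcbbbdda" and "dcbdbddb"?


Comparing "dcbbbdda" and "dcbdbddb" position by position:
  Position 0: 'd' vs 'd' => same
  Position 1: 'c' vs 'c' => same
  Position 2: 'b' vs 'b' => same
  Position 3: 'b' vs 'd' => differ
  Position 4: 'b' vs 'b' => same
  Position 5: 'd' vs 'd' => same
  Position 6: 'd' vs 'd' => same
  Position 7: 'a' vs 'b' => differ
Total differences (Hamming distance): 2

2


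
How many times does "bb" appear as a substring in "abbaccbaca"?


Searching for "bb" in "abbaccbaca"
Scanning each position:
  Position 0: "ab" => no
  Position 1: "bb" => MATCH
  Position 2: "ba" => no
  Position 3: "ac" => no
  Position 4: "cc" => no
  Position 5: "cb" => no
  Position 6: "ba" => no
  Position 7: "ac" => no
  Position 8: "ca" => no
Total occurrences: 1

1


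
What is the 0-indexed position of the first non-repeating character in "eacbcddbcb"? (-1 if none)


Input: eacbcddbcb
Character frequencies:
  'a': 1
  'b': 3
  'c': 3
  'd': 2
  'e': 1
Scanning left to right for freq == 1:
  Position 0 ('e'): unique! => answer = 0

0


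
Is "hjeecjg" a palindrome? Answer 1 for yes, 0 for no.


Input: hjeecjg
Reversed: gjceejh
  Compare pos 0 ('h') with pos 6 ('g'): MISMATCH
  Compare pos 1 ('j') with pos 5 ('j'): match
  Compare pos 2 ('e') with pos 4 ('c'): MISMATCH
Result: not a palindrome

0


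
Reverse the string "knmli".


Input: knmli
Reading characters right to left:
  Position 4: 'i'
  Position 3: 'l'
  Position 2: 'm'
  Position 1: 'n'
  Position 0: 'k'
Reversed: ilmnk

ilmnk


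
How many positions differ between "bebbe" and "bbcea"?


Comparing "bebbe" and "bbcea" position by position:
  Position 0: 'b' vs 'b' => same
  Position 1: 'e' vs 'b' => DIFFER
  Position 2: 'b' vs 'c' => DIFFER
  Position 3: 'b' vs 'e' => DIFFER
  Position 4: 'e' vs 'a' => DIFFER
Positions that differ: 4

4


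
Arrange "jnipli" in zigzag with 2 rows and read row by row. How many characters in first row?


Zigzag "jnipli" into 2 rows:
Placing characters:
  'j' => row 0
  'n' => row 1
  'i' => row 0
  'p' => row 1
  'l' => row 0
  'i' => row 1
Rows:
  Row 0: "jil"
  Row 1: "npi"
First row length: 3

3


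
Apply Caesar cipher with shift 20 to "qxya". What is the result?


Caesar cipher: shift "qxya" by 20
  'q' (pos 16) + 20 = pos 10 = 'k'
  'x' (pos 23) + 20 = pos 17 = 'r'
  'y' (pos 24) + 20 = pos 18 = 's'
  'a' (pos 0) + 20 = pos 20 = 'u'
Result: krsu

krsu


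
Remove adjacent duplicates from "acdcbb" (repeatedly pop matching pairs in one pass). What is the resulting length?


Input: acdcbb
Stack-based adjacent duplicate removal:
  Read 'a': push. Stack: a
  Read 'c': push. Stack: ac
  Read 'd': push. Stack: acd
  Read 'c': push. Stack: acdc
  Read 'b': push. Stack: acdcb
  Read 'b': matches stack top 'b' => pop. Stack: acdc
Final stack: "acdc" (length 4)

4


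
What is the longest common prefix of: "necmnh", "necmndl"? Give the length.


Words: necmnh, necmndl
  Position 0: all 'n' => match
  Position 1: all 'e' => match
  Position 2: all 'c' => match
  Position 3: all 'm' => match
  Position 4: all 'n' => match
  Position 5: ('h', 'd') => mismatch, stop
LCP = "necmn" (length 5)

5


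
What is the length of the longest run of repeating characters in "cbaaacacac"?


Input: "cbaaacacac"
Scanning for longest run:
  Position 1 ('b'): new char, reset run to 1
  Position 2 ('a'): new char, reset run to 1
  Position 3 ('a'): continues run of 'a', length=2
  Position 4 ('a'): continues run of 'a', length=3
  Position 5 ('c'): new char, reset run to 1
  Position 6 ('a'): new char, reset run to 1
  Position 7 ('c'): new char, reset run to 1
  Position 8 ('a'): new char, reset run to 1
  Position 9 ('c'): new char, reset run to 1
Longest run: 'a' with length 3

3


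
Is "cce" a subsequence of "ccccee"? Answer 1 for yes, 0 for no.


Check if "cce" is a subsequence of "ccccee"
Greedy scan:
  Position 0 ('c'): matches sub[0] = 'c'
  Position 1 ('c'): matches sub[1] = 'c'
  Position 2 ('c'): no match needed
  Position 3 ('c'): no match needed
  Position 4 ('e'): matches sub[2] = 'e'
  Position 5 ('e'): no match needed
All 3 characters matched => is a subsequence

1


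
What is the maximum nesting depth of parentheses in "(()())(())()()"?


Input: "(()())(())()()"
Tracking depth:
  Position 0 '(': depth becomes 1
  Position 1 '(': depth becomes 2
  Position 2 ')': depth becomes 1
  Position 3 '(': depth becomes 2
  Position 4 ')': depth becomes 1
  Position 5 ')': depth becomes 0
  Position 6 '(': depth becomes 1
  Position 7 '(': depth becomes 2
  Position 8 ')': depth becomes 1
  Position 9 ')': depth becomes 0
  Position 10 '(': depth becomes 1
  Position 11 ')': depth becomes 0
  Position 12 '(': depth becomes 1
  Position 13 ')': depth becomes 0
Maximum depth reached: 2

2


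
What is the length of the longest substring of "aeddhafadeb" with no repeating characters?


Input: "aeddhafadeb"
Sliding window (track last position of each char):
  Position 0 ('a'): window [0,0] length 1 -- new best
  Position 1 ('e'): window [0,1] length 2 -- new best
  Position 2 ('d'): window [0,2] length 3 -- new best
  Position 3 ('d'): repeat (last at 2), move window start to 3
  Position 3 ('d'): window [3,3] length 1
  Position 4 ('h'): window [3,4] length 2
  Position 5 ('a'): window [3,5] length 3
  Position 6 ('f'): window [3,6] length 4 -- new best
  Position 7 ('a'): repeat (last at 5), move window start to 6
  Position 7 ('a'): window [6,7] length 2
  Position 8 ('d'): window [6,8] length 3
  Position 9 ('e'): window [6,9] length 4
  Position 10 ('b'): window [6,10] length 5 -- new best
Longest substring with no repeats: "fadeb" with length 5

5


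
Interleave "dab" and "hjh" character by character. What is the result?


Interleaving "dab" and "hjh":
  Position 0: 'd' from first, 'h' from second => "dh"
  Position 1: 'a' from first, 'j' from second => "aj"
  Position 2: 'b' from first, 'h' from second => "bh"
Result: dhajbh

dhajbh


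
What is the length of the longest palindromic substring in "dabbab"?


Input: "dabbab"
Checking substrings for palindromes:
  [1:5] "abba" (len 4) => palindrome
  [3:6] "bab" (len 3) => palindrome
  [2:4] "bb" (len 2) => palindrome
Longest palindromic substring: "abba" with length 4

4


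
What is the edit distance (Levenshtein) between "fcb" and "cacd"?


Computing edit distance: "fcb" -> "cacd"
DP table:
           c    a    c    d
      0    1    2    3    4
  f   1    1    2    3    4
  c   2    1    2    2    3
  b   3    2    2    3    3
Edit distance = dp[3][4] = 3

3


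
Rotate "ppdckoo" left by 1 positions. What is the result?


Input: "ppdckoo", rotate left by 1
First 1 characters: "p"
Remaining characters: "pdckoo"
Concatenate remaining + first: "pdckoo" + "p" = "pdckoop"

pdckoop


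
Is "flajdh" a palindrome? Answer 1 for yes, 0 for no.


Input: flajdh
Reversed: hdjalf
  Compare pos 0 ('f') with pos 5 ('h'): MISMATCH
  Compare pos 1 ('l') with pos 4 ('d'): MISMATCH
  Compare pos 2 ('a') with pos 3 ('j'): MISMATCH
Result: not a palindrome

0


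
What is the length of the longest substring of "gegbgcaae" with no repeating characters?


Input: "gegbgcaae"
Sliding window (track last position of each char):
  Position 0 ('g'): window [0,0] length 1 -- new best
  Position 1 ('e'): window [0,1] length 2 -- new best
  Position 2 ('g'): repeat (last at 0), move window start to 1
  Position 2 ('g'): window [1,2] length 2
  Position 3 ('b'): window [1,3] length 3 -- new best
  Position 4 ('g'): repeat (last at 2), move window start to 3
  Position 4 ('g'): window [3,4] length 2
  Position 5 ('c'): window [3,5] length 3
  Position 6 ('a'): window [3,6] length 4 -- new best
  Position 7 ('a'): repeat (last at 6), move window start to 7
  Position 7 ('a'): window [7,7] length 1
  Position 8 ('e'): window [7,8] length 2
Longest substring with no repeats: "bgca" with length 4

4


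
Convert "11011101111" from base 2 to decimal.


Input: "11011101111" in base 2
Positional expansion:
  Digit '1' (value 1) x 2^10 = 1024
  Digit '1' (value 1) x 2^9 = 512
  Digit '0' (value 0) x 2^8 = 0
  Digit '1' (value 1) x 2^7 = 128
  Digit '1' (value 1) x 2^6 = 64
  Digit '1' (value 1) x 2^5 = 32
  Digit '0' (value 0) x 2^4 = 0
  Digit '1' (value 1) x 2^3 = 8
  Digit '1' (value 1) x 2^2 = 4
  Digit '1' (value 1) x 2^1 = 2
  Digit '1' (value 1) x 2^0 = 1
Sum = 1775

1775


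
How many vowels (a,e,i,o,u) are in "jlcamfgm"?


Input: jlcamfgm
Checking each character:
  'j' at position 0: consonant
  'l' at position 1: consonant
  'c' at position 2: consonant
  'a' at position 3: vowel (running total: 1)
  'm' at position 4: consonant
  'f' at position 5: consonant
  'g' at position 6: consonant
  'm' at position 7: consonant
Total vowels: 1

1
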